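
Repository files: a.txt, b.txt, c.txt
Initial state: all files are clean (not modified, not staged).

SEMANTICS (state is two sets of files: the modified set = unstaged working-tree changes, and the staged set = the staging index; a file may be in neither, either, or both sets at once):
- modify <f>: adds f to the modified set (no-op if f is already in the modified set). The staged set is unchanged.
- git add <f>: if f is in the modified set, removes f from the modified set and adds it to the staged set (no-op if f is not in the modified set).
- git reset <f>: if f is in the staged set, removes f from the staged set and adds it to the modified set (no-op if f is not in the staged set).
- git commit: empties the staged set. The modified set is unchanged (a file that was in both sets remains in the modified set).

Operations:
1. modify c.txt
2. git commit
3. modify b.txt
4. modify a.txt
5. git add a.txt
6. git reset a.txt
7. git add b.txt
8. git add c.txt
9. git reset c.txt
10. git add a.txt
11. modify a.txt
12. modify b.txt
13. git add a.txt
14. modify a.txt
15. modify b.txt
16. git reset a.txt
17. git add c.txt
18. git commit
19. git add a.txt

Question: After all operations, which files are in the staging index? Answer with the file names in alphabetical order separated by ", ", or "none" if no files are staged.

After op 1 (modify c.txt): modified={c.txt} staged={none}
After op 2 (git commit): modified={c.txt} staged={none}
After op 3 (modify b.txt): modified={b.txt, c.txt} staged={none}
After op 4 (modify a.txt): modified={a.txt, b.txt, c.txt} staged={none}
After op 5 (git add a.txt): modified={b.txt, c.txt} staged={a.txt}
After op 6 (git reset a.txt): modified={a.txt, b.txt, c.txt} staged={none}
After op 7 (git add b.txt): modified={a.txt, c.txt} staged={b.txt}
After op 8 (git add c.txt): modified={a.txt} staged={b.txt, c.txt}
After op 9 (git reset c.txt): modified={a.txt, c.txt} staged={b.txt}
After op 10 (git add a.txt): modified={c.txt} staged={a.txt, b.txt}
After op 11 (modify a.txt): modified={a.txt, c.txt} staged={a.txt, b.txt}
After op 12 (modify b.txt): modified={a.txt, b.txt, c.txt} staged={a.txt, b.txt}
After op 13 (git add a.txt): modified={b.txt, c.txt} staged={a.txt, b.txt}
After op 14 (modify a.txt): modified={a.txt, b.txt, c.txt} staged={a.txt, b.txt}
After op 15 (modify b.txt): modified={a.txt, b.txt, c.txt} staged={a.txt, b.txt}
After op 16 (git reset a.txt): modified={a.txt, b.txt, c.txt} staged={b.txt}
After op 17 (git add c.txt): modified={a.txt, b.txt} staged={b.txt, c.txt}
After op 18 (git commit): modified={a.txt, b.txt} staged={none}
After op 19 (git add a.txt): modified={b.txt} staged={a.txt}

Answer: a.txt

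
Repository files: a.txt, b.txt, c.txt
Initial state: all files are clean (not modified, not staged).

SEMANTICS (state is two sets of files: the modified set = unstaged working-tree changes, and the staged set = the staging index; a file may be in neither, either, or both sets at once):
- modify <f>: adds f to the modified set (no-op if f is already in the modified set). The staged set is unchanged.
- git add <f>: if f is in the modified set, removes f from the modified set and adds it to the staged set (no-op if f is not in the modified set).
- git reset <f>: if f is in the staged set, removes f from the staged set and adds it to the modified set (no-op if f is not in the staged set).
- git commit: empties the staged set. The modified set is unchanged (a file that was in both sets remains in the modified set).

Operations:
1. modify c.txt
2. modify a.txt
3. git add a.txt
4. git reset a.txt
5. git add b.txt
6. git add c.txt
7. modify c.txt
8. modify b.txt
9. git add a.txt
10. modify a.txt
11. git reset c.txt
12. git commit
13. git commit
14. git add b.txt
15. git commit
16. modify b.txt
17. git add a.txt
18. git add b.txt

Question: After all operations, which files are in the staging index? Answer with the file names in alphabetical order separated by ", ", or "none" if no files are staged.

Answer: a.txt, b.txt

Derivation:
After op 1 (modify c.txt): modified={c.txt} staged={none}
After op 2 (modify a.txt): modified={a.txt, c.txt} staged={none}
After op 3 (git add a.txt): modified={c.txt} staged={a.txt}
After op 4 (git reset a.txt): modified={a.txt, c.txt} staged={none}
After op 5 (git add b.txt): modified={a.txt, c.txt} staged={none}
After op 6 (git add c.txt): modified={a.txt} staged={c.txt}
After op 7 (modify c.txt): modified={a.txt, c.txt} staged={c.txt}
After op 8 (modify b.txt): modified={a.txt, b.txt, c.txt} staged={c.txt}
After op 9 (git add a.txt): modified={b.txt, c.txt} staged={a.txt, c.txt}
After op 10 (modify a.txt): modified={a.txt, b.txt, c.txt} staged={a.txt, c.txt}
After op 11 (git reset c.txt): modified={a.txt, b.txt, c.txt} staged={a.txt}
After op 12 (git commit): modified={a.txt, b.txt, c.txt} staged={none}
After op 13 (git commit): modified={a.txt, b.txt, c.txt} staged={none}
After op 14 (git add b.txt): modified={a.txt, c.txt} staged={b.txt}
After op 15 (git commit): modified={a.txt, c.txt} staged={none}
After op 16 (modify b.txt): modified={a.txt, b.txt, c.txt} staged={none}
After op 17 (git add a.txt): modified={b.txt, c.txt} staged={a.txt}
After op 18 (git add b.txt): modified={c.txt} staged={a.txt, b.txt}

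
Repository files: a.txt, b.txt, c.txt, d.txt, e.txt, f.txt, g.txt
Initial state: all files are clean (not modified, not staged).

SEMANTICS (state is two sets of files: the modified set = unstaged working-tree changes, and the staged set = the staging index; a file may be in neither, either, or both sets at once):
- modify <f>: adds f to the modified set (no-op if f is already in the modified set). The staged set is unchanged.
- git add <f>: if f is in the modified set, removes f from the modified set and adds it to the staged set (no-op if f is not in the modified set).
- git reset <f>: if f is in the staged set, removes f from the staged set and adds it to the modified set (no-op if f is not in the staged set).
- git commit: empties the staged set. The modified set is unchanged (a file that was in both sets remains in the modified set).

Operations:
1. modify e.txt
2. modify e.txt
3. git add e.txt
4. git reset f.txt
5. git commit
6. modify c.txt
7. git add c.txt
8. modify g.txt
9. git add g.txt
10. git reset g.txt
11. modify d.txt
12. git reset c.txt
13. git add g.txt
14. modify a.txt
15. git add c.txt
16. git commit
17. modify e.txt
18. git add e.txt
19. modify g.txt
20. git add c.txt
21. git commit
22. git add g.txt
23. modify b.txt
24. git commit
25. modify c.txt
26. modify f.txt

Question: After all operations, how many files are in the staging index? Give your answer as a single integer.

Answer: 0

Derivation:
After op 1 (modify e.txt): modified={e.txt} staged={none}
After op 2 (modify e.txt): modified={e.txt} staged={none}
After op 3 (git add e.txt): modified={none} staged={e.txt}
After op 4 (git reset f.txt): modified={none} staged={e.txt}
After op 5 (git commit): modified={none} staged={none}
After op 6 (modify c.txt): modified={c.txt} staged={none}
After op 7 (git add c.txt): modified={none} staged={c.txt}
After op 8 (modify g.txt): modified={g.txt} staged={c.txt}
After op 9 (git add g.txt): modified={none} staged={c.txt, g.txt}
After op 10 (git reset g.txt): modified={g.txt} staged={c.txt}
After op 11 (modify d.txt): modified={d.txt, g.txt} staged={c.txt}
After op 12 (git reset c.txt): modified={c.txt, d.txt, g.txt} staged={none}
After op 13 (git add g.txt): modified={c.txt, d.txt} staged={g.txt}
After op 14 (modify a.txt): modified={a.txt, c.txt, d.txt} staged={g.txt}
After op 15 (git add c.txt): modified={a.txt, d.txt} staged={c.txt, g.txt}
After op 16 (git commit): modified={a.txt, d.txt} staged={none}
After op 17 (modify e.txt): modified={a.txt, d.txt, e.txt} staged={none}
After op 18 (git add e.txt): modified={a.txt, d.txt} staged={e.txt}
After op 19 (modify g.txt): modified={a.txt, d.txt, g.txt} staged={e.txt}
After op 20 (git add c.txt): modified={a.txt, d.txt, g.txt} staged={e.txt}
After op 21 (git commit): modified={a.txt, d.txt, g.txt} staged={none}
After op 22 (git add g.txt): modified={a.txt, d.txt} staged={g.txt}
After op 23 (modify b.txt): modified={a.txt, b.txt, d.txt} staged={g.txt}
After op 24 (git commit): modified={a.txt, b.txt, d.txt} staged={none}
After op 25 (modify c.txt): modified={a.txt, b.txt, c.txt, d.txt} staged={none}
After op 26 (modify f.txt): modified={a.txt, b.txt, c.txt, d.txt, f.txt} staged={none}
Final staged set: {none} -> count=0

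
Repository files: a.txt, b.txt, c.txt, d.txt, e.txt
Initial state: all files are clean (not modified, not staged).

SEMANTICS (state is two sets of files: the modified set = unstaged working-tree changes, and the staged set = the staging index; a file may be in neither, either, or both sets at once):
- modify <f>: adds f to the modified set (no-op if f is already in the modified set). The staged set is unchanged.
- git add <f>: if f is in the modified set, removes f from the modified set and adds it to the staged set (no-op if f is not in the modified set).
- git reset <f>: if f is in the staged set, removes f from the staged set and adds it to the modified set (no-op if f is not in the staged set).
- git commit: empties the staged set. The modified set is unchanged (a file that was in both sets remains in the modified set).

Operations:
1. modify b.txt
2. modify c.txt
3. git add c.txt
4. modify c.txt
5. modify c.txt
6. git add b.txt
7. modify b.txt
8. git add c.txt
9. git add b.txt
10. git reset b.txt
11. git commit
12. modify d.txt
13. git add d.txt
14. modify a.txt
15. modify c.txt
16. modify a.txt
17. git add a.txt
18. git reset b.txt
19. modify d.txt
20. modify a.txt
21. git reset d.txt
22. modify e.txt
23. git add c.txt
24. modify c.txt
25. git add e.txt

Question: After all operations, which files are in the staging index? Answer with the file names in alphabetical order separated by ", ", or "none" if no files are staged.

Answer: a.txt, c.txt, e.txt

Derivation:
After op 1 (modify b.txt): modified={b.txt} staged={none}
After op 2 (modify c.txt): modified={b.txt, c.txt} staged={none}
After op 3 (git add c.txt): modified={b.txt} staged={c.txt}
After op 4 (modify c.txt): modified={b.txt, c.txt} staged={c.txt}
After op 5 (modify c.txt): modified={b.txt, c.txt} staged={c.txt}
After op 6 (git add b.txt): modified={c.txt} staged={b.txt, c.txt}
After op 7 (modify b.txt): modified={b.txt, c.txt} staged={b.txt, c.txt}
After op 8 (git add c.txt): modified={b.txt} staged={b.txt, c.txt}
After op 9 (git add b.txt): modified={none} staged={b.txt, c.txt}
After op 10 (git reset b.txt): modified={b.txt} staged={c.txt}
After op 11 (git commit): modified={b.txt} staged={none}
After op 12 (modify d.txt): modified={b.txt, d.txt} staged={none}
After op 13 (git add d.txt): modified={b.txt} staged={d.txt}
After op 14 (modify a.txt): modified={a.txt, b.txt} staged={d.txt}
After op 15 (modify c.txt): modified={a.txt, b.txt, c.txt} staged={d.txt}
After op 16 (modify a.txt): modified={a.txt, b.txt, c.txt} staged={d.txt}
After op 17 (git add a.txt): modified={b.txt, c.txt} staged={a.txt, d.txt}
After op 18 (git reset b.txt): modified={b.txt, c.txt} staged={a.txt, d.txt}
After op 19 (modify d.txt): modified={b.txt, c.txt, d.txt} staged={a.txt, d.txt}
After op 20 (modify a.txt): modified={a.txt, b.txt, c.txt, d.txt} staged={a.txt, d.txt}
After op 21 (git reset d.txt): modified={a.txt, b.txt, c.txt, d.txt} staged={a.txt}
After op 22 (modify e.txt): modified={a.txt, b.txt, c.txt, d.txt, e.txt} staged={a.txt}
After op 23 (git add c.txt): modified={a.txt, b.txt, d.txt, e.txt} staged={a.txt, c.txt}
After op 24 (modify c.txt): modified={a.txt, b.txt, c.txt, d.txt, e.txt} staged={a.txt, c.txt}
After op 25 (git add e.txt): modified={a.txt, b.txt, c.txt, d.txt} staged={a.txt, c.txt, e.txt}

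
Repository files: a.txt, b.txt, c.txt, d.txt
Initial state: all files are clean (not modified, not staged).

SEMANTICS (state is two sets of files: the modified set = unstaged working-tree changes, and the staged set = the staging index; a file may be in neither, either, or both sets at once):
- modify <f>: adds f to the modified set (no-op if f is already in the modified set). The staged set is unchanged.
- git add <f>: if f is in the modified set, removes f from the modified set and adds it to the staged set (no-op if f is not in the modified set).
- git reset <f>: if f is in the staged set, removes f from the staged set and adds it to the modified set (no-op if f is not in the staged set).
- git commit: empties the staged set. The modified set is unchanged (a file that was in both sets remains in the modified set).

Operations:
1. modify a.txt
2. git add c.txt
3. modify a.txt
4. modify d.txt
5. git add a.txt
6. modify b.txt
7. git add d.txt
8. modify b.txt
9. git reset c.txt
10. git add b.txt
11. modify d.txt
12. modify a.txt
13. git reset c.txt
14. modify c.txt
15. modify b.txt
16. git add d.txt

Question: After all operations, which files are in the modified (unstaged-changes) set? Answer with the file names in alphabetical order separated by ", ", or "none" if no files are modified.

Answer: a.txt, b.txt, c.txt

Derivation:
After op 1 (modify a.txt): modified={a.txt} staged={none}
After op 2 (git add c.txt): modified={a.txt} staged={none}
After op 3 (modify a.txt): modified={a.txt} staged={none}
After op 4 (modify d.txt): modified={a.txt, d.txt} staged={none}
After op 5 (git add a.txt): modified={d.txt} staged={a.txt}
After op 6 (modify b.txt): modified={b.txt, d.txt} staged={a.txt}
After op 7 (git add d.txt): modified={b.txt} staged={a.txt, d.txt}
After op 8 (modify b.txt): modified={b.txt} staged={a.txt, d.txt}
After op 9 (git reset c.txt): modified={b.txt} staged={a.txt, d.txt}
After op 10 (git add b.txt): modified={none} staged={a.txt, b.txt, d.txt}
After op 11 (modify d.txt): modified={d.txt} staged={a.txt, b.txt, d.txt}
After op 12 (modify a.txt): modified={a.txt, d.txt} staged={a.txt, b.txt, d.txt}
After op 13 (git reset c.txt): modified={a.txt, d.txt} staged={a.txt, b.txt, d.txt}
After op 14 (modify c.txt): modified={a.txt, c.txt, d.txt} staged={a.txt, b.txt, d.txt}
After op 15 (modify b.txt): modified={a.txt, b.txt, c.txt, d.txt} staged={a.txt, b.txt, d.txt}
After op 16 (git add d.txt): modified={a.txt, b.txt, c.txt} staged={a.txt, b.txt, d.txt}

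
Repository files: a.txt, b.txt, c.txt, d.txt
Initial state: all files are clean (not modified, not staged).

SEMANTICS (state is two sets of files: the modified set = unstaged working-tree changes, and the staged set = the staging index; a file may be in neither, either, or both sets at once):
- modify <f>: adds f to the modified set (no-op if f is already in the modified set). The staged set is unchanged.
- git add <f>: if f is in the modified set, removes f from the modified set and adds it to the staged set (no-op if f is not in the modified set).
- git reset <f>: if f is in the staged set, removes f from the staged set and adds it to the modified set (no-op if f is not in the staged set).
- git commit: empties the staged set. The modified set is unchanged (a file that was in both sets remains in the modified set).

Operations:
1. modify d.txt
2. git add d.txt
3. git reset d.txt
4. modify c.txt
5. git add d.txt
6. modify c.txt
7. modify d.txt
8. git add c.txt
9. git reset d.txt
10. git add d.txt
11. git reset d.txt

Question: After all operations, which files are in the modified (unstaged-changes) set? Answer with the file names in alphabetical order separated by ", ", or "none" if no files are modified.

Answer: d.txt

Derivation:
After op 1 (modify d.txt): modified={d.txt} staged={none}
After op 2 (git add d.txt): modified={none} staged={d.txt}
After op 3 (git reset d.txt): modified={d.txt} staged={none}
After op 4 (modify c.txt): modified={c.txt, d.txt} staged={none}
After op 5 (git add d.txt): modified={c.txt} staged={d.txt}
After op 6 (modify c.txt): modified={c.txt} staged={d.txt}
After op 7 (modify d.txt): modified={c.txt, d.txt} staged={d.txt}
After op 8 (git add c.txt): modified={d.txt} staged={c.txt, d.txt}
After op 9 (git reset d.txt): modified={d.txt} staged={c.txt}
After op 10 (git add d.txt): modified={none} staged={c.txt, d.txt}
After op 11 (git reset d.txt): modified={d.txt} staged={c.txt}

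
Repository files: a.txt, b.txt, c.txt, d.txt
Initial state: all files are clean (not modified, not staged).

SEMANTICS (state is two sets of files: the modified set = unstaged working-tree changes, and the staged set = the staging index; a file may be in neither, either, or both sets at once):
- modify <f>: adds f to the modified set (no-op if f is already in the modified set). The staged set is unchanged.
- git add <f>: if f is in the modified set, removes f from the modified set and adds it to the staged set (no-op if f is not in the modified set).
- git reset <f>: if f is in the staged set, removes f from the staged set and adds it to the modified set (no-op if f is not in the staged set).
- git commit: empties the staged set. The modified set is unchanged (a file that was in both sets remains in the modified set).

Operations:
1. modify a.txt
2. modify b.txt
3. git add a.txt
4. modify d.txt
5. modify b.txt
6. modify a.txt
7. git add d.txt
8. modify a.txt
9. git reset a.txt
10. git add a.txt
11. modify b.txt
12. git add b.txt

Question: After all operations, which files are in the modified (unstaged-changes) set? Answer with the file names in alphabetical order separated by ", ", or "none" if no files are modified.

After op 1 (modify a.txt): modified={a.txt} staged={none}
After op 2 (modify b.txt): modified={a.txt, b.txt} staged={none}
After op 3 (git add a.txt): modified={b.txt} staged={a.txt}
After op 4 (modify d.txt): modified={b.txt, d.txt} staged={a.txt}
After op 5 (modify b.txt): modified={b.txt, d.txt} staged={a.txt}
After op 6 (modify a.txt): modified={a.txt, b.txt, d.txt} staged={a.txt}
After op 7 (git add d.txt): modified={a.txt, b.txt} staged={a.txt, d.txt}
After op 8 (modify a.txt): modified={a.txt, b.txt} staged={a.txt, d.txt}
After op 9 (git reset a.txt): modified={a.txt, b.txt} staged={d.txt}
After op 10 (git add a.txt): modified={b.txt} staged={a.txt, d.txt}
After op 11 (modify b.txt): modified={b.txt} staged={a.txt, d.txt}
After op 12 (git add b.txt): modified={none} staged={a.txt, b.txt, d.txt}

Answer: none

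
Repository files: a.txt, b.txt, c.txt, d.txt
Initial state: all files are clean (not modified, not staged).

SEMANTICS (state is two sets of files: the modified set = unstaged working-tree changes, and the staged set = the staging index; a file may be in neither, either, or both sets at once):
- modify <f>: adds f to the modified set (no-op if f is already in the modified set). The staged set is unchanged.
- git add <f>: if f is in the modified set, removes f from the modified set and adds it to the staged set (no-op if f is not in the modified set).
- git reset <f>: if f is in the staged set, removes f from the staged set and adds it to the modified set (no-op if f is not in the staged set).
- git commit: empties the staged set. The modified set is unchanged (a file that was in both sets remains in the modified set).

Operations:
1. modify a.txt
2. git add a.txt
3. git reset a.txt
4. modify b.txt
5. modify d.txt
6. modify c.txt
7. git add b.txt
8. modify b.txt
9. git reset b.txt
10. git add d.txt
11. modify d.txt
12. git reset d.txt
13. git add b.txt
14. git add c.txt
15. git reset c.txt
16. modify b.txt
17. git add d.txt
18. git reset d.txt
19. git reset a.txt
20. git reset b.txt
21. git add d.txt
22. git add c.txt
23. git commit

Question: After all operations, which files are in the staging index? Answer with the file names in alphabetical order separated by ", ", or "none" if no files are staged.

Answer: none

Derivation:
After op 1 (modify a.txt): modified={a.txt} staged={none}
After op 2 (git add a.txt): modified={none} staged={a.txt}
After op 3 (git reset a.txt): modified={a.txt} staged={none}
After op 4 (modify b.txt): modified={a.txt, b.txt} staged={none}
After op 5 (modify d.txt): modified={a.txt, b.txt, d.txt} staged={none}
After op 6 (modify c.txt): modified={a.txt, b.txt, c.txt, d.txt} staged={none}
After op 7 (git add b.txt): modified={a.txt, c.txt, d.txt} staged={b.txt}
After op 8 (modify b.txt): modified={a.txt, b.txt, c.txt, d.txt} staged={b.txt}
After op 9 (git reset b.txt): modified={a.txt, b.txt, c.txt, d.txt} staged={none}
After op 10 (git add d.txt): modified={a.txt, b.txt, c.txt} staged={d.txt}
After op 11 (modify d.txt): modified={a.txt, b.txt, c.txt, d.txt} staged={d.txt}
After op 12 (git reset d.txt): modified={a.txt, b.txt, c.txt, d.txt} staged={none}
After op 13 (git add b.txt): modified={a.txt, c.txt, d.txt} staged={b.txt}
After op 14 (git add c.txt): modified={a.txt, d.txt} staged={b.txt, c.txt}
After op 15 (git reset c.txt): modified={a.txt, c.txt, d.txt} staged={b.txt}
After op 16 (modify b.txt): modified={a.txt, b.txt, c.txt, d.txt} staged={b.txt}
After op 17 (git add d.txt): modified={a.txt, b.txt, c.txt} staged={b.txt, d.txt}
After op 18 (git reset d.txt): modified={a.txt, b.txt, c.txt, d.txt} staged={b.txt}
After op 19 (git reset a.txt): modified={a.txt, b.txt, c.txt, d.txt} staged={b.txt}
After op 20 (git reset b.txt): modified={a.txt, b.txt, c.txt, d.txt} staged={none}
After op 21 (git add d.txt): modified={a.txt, b.txt, c.txt} staged={d.txt}
After op 22 (git add c.txt): modified={a.txt, b.txt} staged={c.txt, d.txt}
After op 23 (git commit): modified={a.txt, b.txt} staged={none}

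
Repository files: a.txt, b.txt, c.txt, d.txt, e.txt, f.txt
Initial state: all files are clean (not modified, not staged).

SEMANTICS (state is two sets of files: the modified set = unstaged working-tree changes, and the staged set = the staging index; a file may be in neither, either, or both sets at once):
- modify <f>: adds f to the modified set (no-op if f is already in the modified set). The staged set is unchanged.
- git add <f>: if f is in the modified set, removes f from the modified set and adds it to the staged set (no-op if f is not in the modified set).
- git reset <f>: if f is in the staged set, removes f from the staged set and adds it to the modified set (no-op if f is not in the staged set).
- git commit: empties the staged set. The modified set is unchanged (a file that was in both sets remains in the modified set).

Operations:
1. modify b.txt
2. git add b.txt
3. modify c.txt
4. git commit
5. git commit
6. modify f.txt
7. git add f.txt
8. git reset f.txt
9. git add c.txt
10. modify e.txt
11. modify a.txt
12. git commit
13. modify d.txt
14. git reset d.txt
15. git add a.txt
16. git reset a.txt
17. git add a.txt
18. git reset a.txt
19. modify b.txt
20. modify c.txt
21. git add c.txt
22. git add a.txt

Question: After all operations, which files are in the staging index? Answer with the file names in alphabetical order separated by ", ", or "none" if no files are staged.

Answer: a.txt, c.txt

Derivation:
After op 1 (modify b.txt): modified={b.txt} staged={none}
After op 2 (git add b.txt): modified={none} staged={b.txt}
After op 3 (modify c.txt): modified={c.txt} staged={b.txt}
After op 4 (git commit): modified={c.txt} staged={none}
After op 5 (git commit): modified={c.txt} staged={none}
After op 6 (modify f.txt): modified={c.txt, f.txt} staged={none}
After op 7 (git add f.txt): modified={c.txt} staged={f.txt}
After op 8 (git reset f.txt): modified={c.txt, f.txt} staged={none}
After op 9 (git add c.txt): modified={f.txt} staged={c.txt}
After op 10 (modify e.txt): modified={e.txt, f.txt} staged={c.txt}
After op 11 (modify a.txt): modified={a.txt, e.txt, f.txt} staged={c.txt}
After op 12 (git commit): modified={a.txt, e.txt, f.txt} staged={none}
After op 13 (modify d.txt): modified={a.txt, d.txt, e.txt, f.txt} staged={none}
After op 14 (git reset d.txt): modified={a.txt, d.txt, e.txt, f.txt} staged={none}
After op 15 (git add a.txt): modified={d.txt, e.txt, f.txt} staged={a.txt}
After op 16 (git reset a.txt): modified={a.txt, d.txt, e.txt, f.txt} staged={none}
After op 17 (git add a.txt): modified={d.txt, e.txt, f.txt} staged={a.txt}
After op 18 (git reset a.txt): modified={a.txt, d.txt, e.txt, f.txt} staged={none}
After op 19 (modify b.txt): modified={a.txt, b.txt, d.txt, e.txt, f.txt} staged={none}
After op 20 (modify c.txt): modified={a.txt, b.txt, c.txt, d.txt, e.txt, f.txt} staged={none}
After op 21 (git add c.txt): modified={a.txt, b.txt, d.txt, e.txt, f.txt} staged={c.txt}
After op 22 (git add a.txt): modified={b.txt, d.txt, e.txt, f.txt} staged={a.txt, c.txt}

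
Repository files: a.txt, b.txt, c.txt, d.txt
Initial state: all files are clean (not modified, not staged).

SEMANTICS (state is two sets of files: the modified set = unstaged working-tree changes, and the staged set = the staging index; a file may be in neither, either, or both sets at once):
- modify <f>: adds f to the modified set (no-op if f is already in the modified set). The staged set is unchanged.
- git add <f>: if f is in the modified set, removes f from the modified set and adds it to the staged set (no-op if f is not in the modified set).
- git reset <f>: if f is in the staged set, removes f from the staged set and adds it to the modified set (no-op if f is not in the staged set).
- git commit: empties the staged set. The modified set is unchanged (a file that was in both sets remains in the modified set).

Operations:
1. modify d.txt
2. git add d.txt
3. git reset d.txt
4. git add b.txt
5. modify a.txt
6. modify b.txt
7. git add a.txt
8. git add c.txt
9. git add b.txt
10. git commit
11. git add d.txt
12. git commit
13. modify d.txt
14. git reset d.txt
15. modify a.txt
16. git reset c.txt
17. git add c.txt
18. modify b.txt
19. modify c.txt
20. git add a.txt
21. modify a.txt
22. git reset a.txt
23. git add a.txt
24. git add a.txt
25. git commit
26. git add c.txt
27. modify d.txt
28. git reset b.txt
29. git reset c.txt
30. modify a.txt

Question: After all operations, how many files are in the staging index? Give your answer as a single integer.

After op 1 (modify d.txt): modified={d.txt} staged={none}
After op 2 (git add d.txt): modified={none} staged={d.txt}
After op 3 (git reset d.txt): modified={d.txt} staged={none}
After op 4 (git add b.txt): modified={d.txt} staged={none}
After op 5 (modify a.txt): modified={a.txt, d.txt} staged={none}
After op 6 (modify b.txt): modified={a.txt, b.txt, d.txt} staged={none}
After op 7 (git add a.txt): modified={b.txt, d.txt} staged={a.txt}
After op 8 (git add c.txt): modified={b.txt, d.txt} staged={a.txt}
After op 9 (git add b.txt): modified={d.txt} staged={a.txt, b.txt}
After op 10 (git commit): modified={d.txt} staged={none}
After op 11 (git add d.txt): modified={none} staged={d.txt}
After op 12 (git commit): modified={none} staged={none}
After op 13 (modify d.txt): modified={d.txt} staged={none}
After op 14 (git reset d.txt): modified={d.txt} staged={none}
After op 15 (modify a.txt): modified={a.txt, d.txt} staged={none}
After op 16 (git reset c.txt): modified={a.txt, d.txt} staged={none}
After op 17 (git add c.txt): modified={a.txt, d.txt} staged={none}
After op 18 (modify b.txt): modified={a.txt, b.txt, d.txt} staged={none}
After op 19 (modify c.txt): modified={a.txt, b.txt, c.txt, d.txt} staged={none}
After op 20 (git add a.txt): modified={b.txt, c.txt, d.txt} staged={a.txt}
After op 21 (modify a.txt): modified={a.txt, b.txt, c.txt, d.txt} staged={a.txt}
After op 22 (git reset a.txt): modified={a.txt, b.txt, c.txt, d.txt} staged={none}
After op 23 (git add a.txt): modified={b.txt, c.txt, d.txt} staged={a.txt}
After op 24 (git add a.txt): modified={b.txt, c.txt, d.txt} staged={a.txt}
After op 25 (git commit): modified={b.txt, c.txt, d.txt} staged={none}
After op 26 (git add c.txt): modified={b.txt, d.txt} staged={c.txt}
After op 27 (modify d.txt): modified={b.txt, d.txt} staged={c.txt}
After op 28 (git reset b.txt): modified={b.txt, d.txt} staged={c.txt}
After op 29 (git reset c.txt): modified={b.txt, c.txt, d.txt} staged={none}
After op 30 (modify a.txt): modified={a.txt, b.txt, c.txt, d.txt} staged={none}
Final staged set: {none} -> count=0

Answer: 0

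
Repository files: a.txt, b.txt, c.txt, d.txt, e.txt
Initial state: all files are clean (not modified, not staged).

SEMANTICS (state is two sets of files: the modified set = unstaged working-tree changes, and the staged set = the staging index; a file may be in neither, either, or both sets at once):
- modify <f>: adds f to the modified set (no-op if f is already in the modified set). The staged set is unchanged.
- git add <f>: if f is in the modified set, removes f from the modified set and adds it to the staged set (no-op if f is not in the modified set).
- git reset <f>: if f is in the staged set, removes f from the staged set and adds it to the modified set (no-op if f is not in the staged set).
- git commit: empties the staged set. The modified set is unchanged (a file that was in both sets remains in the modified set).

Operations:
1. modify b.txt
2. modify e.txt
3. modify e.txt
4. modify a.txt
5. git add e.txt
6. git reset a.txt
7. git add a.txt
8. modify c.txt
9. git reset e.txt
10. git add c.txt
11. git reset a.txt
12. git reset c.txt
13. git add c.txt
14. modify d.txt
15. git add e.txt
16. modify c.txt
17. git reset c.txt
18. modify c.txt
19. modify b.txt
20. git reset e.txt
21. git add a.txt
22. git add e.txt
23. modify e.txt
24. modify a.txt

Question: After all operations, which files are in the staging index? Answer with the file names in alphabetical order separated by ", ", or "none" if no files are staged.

After op 1 (modify b.txt): modified={b.txt} staged={none}
After op 2 (modify e.txt): modified={b.txt, e.txt} staged={none}
After op 3 (modify e.txt): modified={b.txt, e.txt} staged={none}
After op 4 (modify a.txt): modified={a.txt, b.txt, e.txt} staged={none}
After op 5 (git add e.txt): modified={a.txt, b.txt} staged={e.txt}
After op 6 (git reset a.txt): modified={a.txt, b.txt} staged={e.txt}
After op 7 (git add a.txt): modified={b.txt} staged={a.txt, e.txt}
After op 8 (modify c.txt): modified={b.txt, c.txt} staged={a.txt, e.txt}
After op 9 (git reset e.txt): modified={b.txt, c.txt, e.txt} staged={a.txt}
After op 10 (git add c.txt): modified={b.txt, e.txt} staged={a.txt, c.txt}
After op 11 (git reset a.txt): modified={a.txt, b.txt, e.txt} staged={c.txt}
After op 12 (git reset c.txt): modified={a.txt, b.txt, c.txt, e.txt} staged={none}
After op 13 (git add c.txt): modified={a.txt, b.txt, e.txt} staged={c.txt}
After op 14 (modify d.txt): modified={a.txt, b.txt, d.txt, e.txt} staged={c.txt}
After op 15 (git add e.txt): modified={a.txt, b.txt, d.txt} staged={c.txt, e.txt}
After op 16 (modify c.txt): modified={a.txt, b.txt, c.txt, d.txt} staged={c.txt, e.txt}
After op 17 (git reset c.txt): modified={a.txt, b.txt, c.txt, d.txt} staged={e.txt}
After op 18 (modify c.txt): modified={a.txt, b.txt, c.txt, d.txt} staged={e.txt}
After op 19 (modify b.txt): modified={a.txt, b.txt, c.txt, d.txt} staged={e.txt}
After op 20 (git reset e.txt): modified={a.txt, b.txt, c.txt, d.txt, e.txt} staged={none}
After op 21 (git add a.txt): modified={b.txt, c.txt, d.txt, e.txt} staged={a.txt}
After op 22 (git add e.txt): modified={b.txt, c.txt, d.txt} staged={a.txt, e.txt}
After op 23 (modify e.txt): modified={b.txt, c.txt, d.txt, e.txt} staged={a.txt, e.txt}
After op 24 (modify a.txt): modified={a.txt, b.txt, c.txt, d.txt, e.txt} staged={a.txt, e.txt}

Answer: a.txt, e.txt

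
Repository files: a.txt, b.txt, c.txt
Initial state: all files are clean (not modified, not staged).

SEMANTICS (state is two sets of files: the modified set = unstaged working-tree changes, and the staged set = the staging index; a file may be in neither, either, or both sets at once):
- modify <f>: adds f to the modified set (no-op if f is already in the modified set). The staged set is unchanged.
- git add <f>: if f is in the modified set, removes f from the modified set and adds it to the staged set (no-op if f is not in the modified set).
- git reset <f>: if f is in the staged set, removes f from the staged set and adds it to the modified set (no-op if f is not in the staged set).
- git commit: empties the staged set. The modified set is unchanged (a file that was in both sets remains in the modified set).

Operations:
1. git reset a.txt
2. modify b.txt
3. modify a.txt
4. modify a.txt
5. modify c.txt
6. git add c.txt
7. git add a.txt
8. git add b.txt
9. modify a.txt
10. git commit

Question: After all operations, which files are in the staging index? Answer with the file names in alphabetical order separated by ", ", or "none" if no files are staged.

Answer: none

Derivation:
After op 1 (git reset a.txt): modified={none} staged={none}
After op 2 (modify b.txt): modified={b.txt} staged={none}
After op 3 (modify a.txt): modified={a.txt, b.txt} staged={none}
After op 4 (modify a.txt): modified={a.txt, b.txt} staged={none}
After op 5 (modify c.txt): modified={a.txt, b.txt, c.txt} staged={none}
After op 6 (git add c.txt): modified={a.txt, b.txt} staged={c.txt}
After op 7 (git add a.txt): modified={b.txt} staged={a.txt, c.txt}
After op 8 (git add b.txt): modified={none} staged={a.txt, b.txt, c.txt}
After op 9 (modify a.txt): modified={a.txt} staged={a.txt, b.txt, c.txt}
After op 10 (git commit): modified={a.txt} staged={none}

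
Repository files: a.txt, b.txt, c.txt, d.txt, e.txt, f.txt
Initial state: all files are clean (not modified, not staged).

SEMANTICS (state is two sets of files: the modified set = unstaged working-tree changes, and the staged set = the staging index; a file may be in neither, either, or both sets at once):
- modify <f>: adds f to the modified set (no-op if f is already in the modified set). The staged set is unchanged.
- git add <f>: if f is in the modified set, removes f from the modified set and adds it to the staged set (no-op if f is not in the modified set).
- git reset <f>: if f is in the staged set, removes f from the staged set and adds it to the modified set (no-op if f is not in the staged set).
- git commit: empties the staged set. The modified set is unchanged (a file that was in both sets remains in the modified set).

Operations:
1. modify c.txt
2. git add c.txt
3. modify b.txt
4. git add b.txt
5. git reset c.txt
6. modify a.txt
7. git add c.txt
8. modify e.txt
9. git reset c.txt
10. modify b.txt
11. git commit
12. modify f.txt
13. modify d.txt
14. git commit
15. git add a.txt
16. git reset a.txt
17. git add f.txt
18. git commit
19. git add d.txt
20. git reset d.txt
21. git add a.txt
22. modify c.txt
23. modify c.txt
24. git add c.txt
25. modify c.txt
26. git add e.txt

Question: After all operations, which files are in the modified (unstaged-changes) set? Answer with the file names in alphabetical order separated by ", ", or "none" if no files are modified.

After op 1 (modify c.txt): modified={c.txt} staged={none}
After op 2 (git add c.txt): modified={none} staged={c.txt}
After op 3 (modify b.txt): modified={b.txt} staged={c.txt}
After op 4 (git add b.txt): modified={none} staged={b.txt, c.txt}
After op 5 (git reset c.txt): modified={c.txt} staged={b.txt}
After op 6 (modify a.txt): modified={a.txt, c.txt} staged={b.txt}
After op 7 (git add c.txt): modified={a.txt} staged={b.txt, c.txt}
After op 8 (modify e.txt): modified={a.txt, e.txt} staged={b.txt, c.txt}
After op 9 (git reset c.txt): modified={a.txt, c.txt, e.txt} staged={b.txt}
After op 10 (modify b.txt): modified={a.txt, b.txt, c.txt, e.txt} staged={b.txt}
After op 11 (git commit): modified={a.txt, b.txt, c.txt, e.txt} staged={none}
After op 12 (modify f.txt): modified={a.txt, b.txt, c.txt, e.txt, f.txt} staged={none}
After op 13 (modify d.txt): modified={a.txt, b.txt, c.txt, d.txt, e.txt, f.txt} staged={none}
After op 14 (git commit): modified={a.txt, b.txt, c.txt, d.txt, e.txt, f.txt} staged={none}
After op 15 (git add a.txt): modified={b.txt, c.txt, d.txt, e.txt, f.txt} staged={a.txt}
After op 16 (git reset a.txt): modified={a.txt, b.txt, c.txt, d.txt, e.txt, f.txt} staged={none}
After op 17 (git add f.txt): modified={a.txt, b.txt, c.txt, d.txt, e.txt} staged={f.txt}
After op 18 (git commit): modified={a.txt, b.txt, c.txt, d.txt, e.txt} staged={none}
After op 19 (git add d.txt): modified={a.txt, b.txt, c.txt, e.txt} staged={d.txt}
After op 20 (git reset d.txt): modified={a.txt, b.txt, c.txt, d.txt, e.txt} staged={none}
After op 21 (git add a.txt): modified={b.txt, c.txt, d.txt, e.txt} staged={a.txt}
After op 22 (modify c.txt): modified={b.txt, c.txt, d.txt, e.txt} staged={a.txt}
After op 23 (modify c.txt): modified={b.txt, c.txt, d.txt, e.txt} staged={a.txt}
After op 24 (git add c.txt): modified={b.txt, d.txt, e.txt} staged={a.txt, c.txt}
After op 25 (modify c.txt): modified={b.txt, c.txt, d.txt, e.txt} staged={a.txt, c.txt}
After op 26 (git add e.txt): modified={b.txt, c.txt, d.txt} staged={a.txt, c.txt, e.txt}

Answer: b.txt, c.txt, d.txt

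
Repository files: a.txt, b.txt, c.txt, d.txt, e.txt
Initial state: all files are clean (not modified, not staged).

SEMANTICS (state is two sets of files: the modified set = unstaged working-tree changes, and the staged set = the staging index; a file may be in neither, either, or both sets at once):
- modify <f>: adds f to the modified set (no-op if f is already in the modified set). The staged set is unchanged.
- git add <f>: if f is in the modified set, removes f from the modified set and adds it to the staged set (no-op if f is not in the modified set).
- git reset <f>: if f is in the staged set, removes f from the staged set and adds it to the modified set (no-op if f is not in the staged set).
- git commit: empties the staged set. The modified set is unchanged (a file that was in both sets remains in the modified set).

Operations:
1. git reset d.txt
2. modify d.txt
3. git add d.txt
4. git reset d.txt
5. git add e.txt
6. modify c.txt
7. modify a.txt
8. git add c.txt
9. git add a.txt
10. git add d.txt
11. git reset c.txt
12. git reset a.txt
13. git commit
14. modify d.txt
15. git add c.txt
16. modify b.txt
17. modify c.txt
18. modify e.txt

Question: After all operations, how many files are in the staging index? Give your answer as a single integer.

Answer: 1

Derivation:
After op 1 (git reset d.txt): modified={none} staged={none}
After op 2 (modify d.txt): modified={d.txt} staged={none}
After op 3 (git add d.txt): modified={none} staged={d.txt}
After op 4 (git reset d.txt): modified={d.txt} staged={none}
After op 5 (git add e.txt): modified={d.txt} staged={none}
After op 6 (modify c.txt): modified={c.txt, d.txt} staged={none}
After op 7 (modify a.txt): modified={a.txt, c.txt, d.txt} staged={none}
After op 8 (git add c.txt): modified={a.txt, d.txt} staged={c.txt}
After op 9 (git add a.txt): modified={d.txt} staged={a.txt, c.txt}
After op 10 (git add d.txt): modified={none} staged={a.txt, c.txt, d.txt}
After op 11 (git reset c.txt): modified={c.txt} staged={a.txt, d.txt}
After op 12 (git reset a.txt): modified={a.txt, c.txt} staged={d.txt}
After op 13 (git commit): modified={a.txt, c.txt} staged={none}
After op 14 (modify d.txt): modified={a.txt, c.txt, d.txt} staged={none}
After op 15 (git add c.txt): modified={a.txt, d.txt} staged={c.txt}
After op 16 (modify b.txt): modified={a.txt, b.txt, d.txt} staged={c.txt}
After op 17 (modify c.txt): modified={a.txt, b.txt, c.txt, d.txt} staged={c.txt}
After op 18 (modify e.txt): modified={a.txt, b.txt, c.txt, d.txt, e.txt} staged={c.txt}
Final staged set: {c.txt} -> count=1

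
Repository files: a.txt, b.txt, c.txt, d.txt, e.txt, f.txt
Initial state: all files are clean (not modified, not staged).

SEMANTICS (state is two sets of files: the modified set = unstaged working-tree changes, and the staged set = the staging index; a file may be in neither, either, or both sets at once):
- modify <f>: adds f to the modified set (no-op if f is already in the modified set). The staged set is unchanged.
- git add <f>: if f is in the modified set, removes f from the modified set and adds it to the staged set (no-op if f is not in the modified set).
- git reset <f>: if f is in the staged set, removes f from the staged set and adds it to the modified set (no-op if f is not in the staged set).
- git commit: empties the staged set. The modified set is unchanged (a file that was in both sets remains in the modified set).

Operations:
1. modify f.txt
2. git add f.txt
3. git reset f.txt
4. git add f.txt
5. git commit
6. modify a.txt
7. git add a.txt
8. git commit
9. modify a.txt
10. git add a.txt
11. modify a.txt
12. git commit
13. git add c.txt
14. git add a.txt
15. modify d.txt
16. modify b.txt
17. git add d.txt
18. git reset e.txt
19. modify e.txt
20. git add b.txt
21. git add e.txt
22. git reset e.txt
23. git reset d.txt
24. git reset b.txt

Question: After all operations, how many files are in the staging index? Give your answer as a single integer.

Answer: 1

Derivation:
After op 1 (modify f.txt): modified={f.txt} staged={none}
After op 2 (git add f.txt): modified={none} staged={f.txt}
After op 3 (git reset f.txt): modified={f.txt} staged={none}
After op 4 (git add f.txt): modified={none} staged={f.txt}
After op 5 (git commit): modified={none} staged={none}
After op 6 (modify a.txt): modified={a.txt} staged={none}
After op 7 (git add a.txt): modified={none} staged={a.txt}
After op 8 (git commit): modified={none} staged={none}
After op 9 (modify a.txt): modified={a.txt} staged={none}
After op 10 (git add a.txt): modified={none} staged={a.txt}
After op 11 (modify a.txt): modified={a.txt} staged={a.txt}
After op 12 (git commit): modified={a.txt} staged={none}
After op 13 (git add c.txt): modified={a.txt} staged={none}
After op 14 (git add a.txt): modified={none} staged={a.txt}
After op 15 (modify d.txt): modified={d.txt} staged={a.txt}
After op 16 (modify b.txt): modified={b.txt, d.txt} staged={a.txt}
After op 17 (git add d.txt): modified={b.txt} staged={a.txt, d.txt}
After op 18 (git reset e.txt): modified={b.txt} staged={a.txt, d.txt}
After op 19 (modify e.txt): modified={b.txt, e.txt} staged={a.txt, d.txt}
After op 20 (git add b.txt): modified={e.txt} staged={a.txt, b.txt, d.txt}
After op 21 (git add e.txt): modified={none} staged={a.txt, b.txt, d.txt, e.txt}
After op 22 (git reset e.txt): modified={e.txt} staged={a.txt, b.txt, d.txt}
After op 23 (git reset d.txt): modified={d.txt, e.txt} staged={a.txt, b.txt}
After op 24 (git reset b.txt): modified={b.txt, d.txt, e.txt} staged={a.txt}
Final staged set: {a.txt} -> count=1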